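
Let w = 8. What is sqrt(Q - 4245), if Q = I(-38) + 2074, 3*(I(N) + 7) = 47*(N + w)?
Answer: 2*I*sqrt(662) ≈ 51.459*I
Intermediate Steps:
I(N) = 355/3 + 47*N/3 (I(N) = -7 + (47*(N + 8))/3 = -7 + (47*(8 + N))/3 = -7 + (376 + 47*N)/3 = -7 + (376/3 + 47*N/3) = 355/3 + 47*N/3)
Q = 1597 (Q = (355/3 + (47/3)*(-38)) + 2074 = (355/3 - 1786/3) + 2074 = -477 + 2074 = 1597)
sqrt(Q - 4245) = sqrt(1597 - 4245) = sqrt(-2648) = 2*I*sqrt(662)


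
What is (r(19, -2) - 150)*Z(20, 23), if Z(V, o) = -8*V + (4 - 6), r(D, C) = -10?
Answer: 25920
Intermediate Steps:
Z(V, o) = -2 - 8*V (Z(V, o) = -8*V - 2 = -2 - 8*V)
(r(19, -2) - 150)*Z(20, 23) = (-10 - 150)*(-2 - 8*20) = -160*(-2 - 160) = -160*(-162) = 25920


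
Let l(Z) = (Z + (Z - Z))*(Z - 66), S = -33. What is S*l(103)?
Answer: -125763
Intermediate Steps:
l(Z) = Z*(-66 + Z) (l(Z) = (Z + 0)*(-66 + Z) = Z*(-66 + Z))
S*l(103) = -3399*(-66 + 103) = -3399*37 = -33*3811 = -125763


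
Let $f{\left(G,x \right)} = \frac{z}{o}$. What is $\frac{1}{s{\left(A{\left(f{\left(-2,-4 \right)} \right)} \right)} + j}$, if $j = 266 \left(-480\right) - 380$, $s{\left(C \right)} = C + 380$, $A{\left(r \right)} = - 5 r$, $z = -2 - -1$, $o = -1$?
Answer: $- \frac{1}{127685} \approx -7.8318 \cdot 10^{-6}$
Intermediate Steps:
$z = -1$ ($z = -2 + 1 = -1$)
$f{\left(G,x \right)} = 1$ ($f{\left(G,x \right)} = - \frac{1}{-1} = \left(-1\right) \left(-1\right) = 1$)
$s{\left(C \right)} = 380 + C$
$j = -128060$ ($j = -127680 - 380 = -128060$)
$\frac{1}{s{\left(A{\left(f{\left(-2,-4 \right)} \right)} \right)} + j} = \frac{1}{\left(380 - 5\right) - 128060} = \frac{1}{375 - 128060} = \frac{1}{-127685} = - \frac{1}{127685}$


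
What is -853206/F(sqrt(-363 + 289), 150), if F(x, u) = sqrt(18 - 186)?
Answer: 142201*I*sqrt(42)/14 ≈ 65826.0*I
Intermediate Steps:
F(x, u) = 2*I*sqrt(42) (F(x, u) = sqrt(-168) = 2*I*sqrt(42))
-853206/F(sqrt(-363 + 289), 150) = -853206*(-I*sqrt(42)/84) = -(-142201)*I*sqrt(42)/14 = 142201*I*sqrt(42)/14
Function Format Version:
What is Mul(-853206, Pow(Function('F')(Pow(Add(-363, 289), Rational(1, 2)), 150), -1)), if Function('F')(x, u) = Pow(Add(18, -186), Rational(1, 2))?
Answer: Mul(Rational(142201, 14), I, Pow(42, Rational(1, 2))) ≈ Mul(65826., I)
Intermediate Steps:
Function('F')(x, u) = Mul(2, I, Pow(42, Rational(1, 2))) (Function('F')(x, u) = Pow(-168, Rational(1, 2)) = Mul(2, I, Pow(42, Rational(1, 2))))
Mul(-853206, Pow(Function('F')(Pow(Add(-363, 289), Rational(1, 2)), 150), -1)) = Mul(-853206, Pow(Mul(2, I, Pow(42, Rational(1, 2))), -1)) = Mul(-853206, Mul(Rational(-1, 84), I, Pow(42, Rational(1, 2)))) = Mul(Rational(142201, 14), I, Pow(42, Rational(1, 2)))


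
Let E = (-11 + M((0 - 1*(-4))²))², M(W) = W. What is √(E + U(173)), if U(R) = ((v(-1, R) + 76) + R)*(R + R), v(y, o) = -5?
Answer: √84449 ≈ 290.60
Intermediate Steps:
U(R) = 2*R*(71 + R) (U(R) = ((-5 + 76) + R)*(R + R) = (71 + R)*(2*R) = 2*R*(71 + R))
E = 25 (E = (-11 + (0 - 1*(-4))²)² = (-11 + (0 + 4)²)² = (-11 + 4²)² = (-11 + 16)² = 5² = 25)
√(E + U(173)) = √(25 + 2*173*(71 + 173)) = √(25 + 2*173*244) = √(25 + 84424) = √84449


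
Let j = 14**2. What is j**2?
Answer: 38416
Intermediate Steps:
j = 196
j**2 = 196**2 = 38416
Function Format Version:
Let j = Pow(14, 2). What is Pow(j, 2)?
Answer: 38416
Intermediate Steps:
j = 196
Pow(j, 2) = Pow(196, 2) = 38416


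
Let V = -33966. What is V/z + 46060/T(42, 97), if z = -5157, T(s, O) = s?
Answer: 632164/573 ≈ 1103.3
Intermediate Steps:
V/z + 46060/T(42, 97) = -33966/(-5157) + 46060/42 = -33966*(-1/5157) + 46060*(1/42) = 1258/191 + 3290/3 = 632164/573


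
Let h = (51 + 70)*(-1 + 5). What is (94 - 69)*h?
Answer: 12100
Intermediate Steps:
h = 484 (h = 121*4 = 484)
(94 - 69)*h = (94 - 69)*484 = 25*484 = 12100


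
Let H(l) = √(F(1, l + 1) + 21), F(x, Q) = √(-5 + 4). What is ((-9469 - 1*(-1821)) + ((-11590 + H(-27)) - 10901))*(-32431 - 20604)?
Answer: 1598421865 - 53035*√(21 + I) ≈ 1.5982e+9 - 5785.0*I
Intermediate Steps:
F(x, Q) = I (F(x, Q) = √(-1) = I)
H(l) = √(21 + I) (H(l) = √(I + 21) = √(21 + I))
((-9469 - 1*(-1821)) + ((-11590 + H(-27)) - 10901))*(-32431 - 20604) = ((-9469 - 1*(-1821)) + ((-11590 + √(21 + I)) - 10901))*(-32431 - 20604) = ((-9469 + 1821) + (-22491 + √(21 + I)))*(-53035) = (-7648 + (-22491 + √(21 + I)))*(-53035) = (-30139 + √(21 + I))*(-53035) = 1598421865 - 53035*√(21 + I)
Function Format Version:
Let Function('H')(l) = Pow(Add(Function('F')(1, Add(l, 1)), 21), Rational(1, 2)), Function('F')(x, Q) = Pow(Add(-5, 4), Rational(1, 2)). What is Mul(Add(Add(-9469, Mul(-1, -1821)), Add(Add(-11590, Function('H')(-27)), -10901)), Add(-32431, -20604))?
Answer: Add(1598421865, Mul(-53035, Pow(Add(21, I), Rational(1, 2)))) ≈ Add(1.5982e+9, Mul(-5785.0, I))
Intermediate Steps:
Function('F')(x, Q) = I (Function('F')(x, Q) = Pow(-1, Rational(1, 2)) = I)
Function('H')(l) = Pow(Add(21, I), Rational(1, 2)) (Function('H')(l) = Pow(Add(I, 21), Rational(1, 2)) = Pow(Add(21, I), Rational(1, 2)))
Mul(Add(Add(-9469, Mul(-1, -1821)), Add(Add(-11590, Function('H')(-27)), -10901)), Add(-32431, -20604)) = Mul(Add(Add(-9469, Mul(-1, -1821)), Add(Add(-11590, Pow(Add(21, I), Rational(1, 2))), -10901)), Add(-32431, -20604)) = Mul(Add(Add(-9469, 1821), Add(-22491, Pow(Add(21, I), Rational(1, 2)))), -53035) = Mul(Add(-7648, Add(-22491, Pow(Add(21, I), Rational(1, 2)))), -53035) = Mul(Add(-30139, Pow(Add(21, I), Rational(1, 2))), -53035) = Add(1598421865, Mul(-53035, Pow(Add(21, I), Rational(1, 2))))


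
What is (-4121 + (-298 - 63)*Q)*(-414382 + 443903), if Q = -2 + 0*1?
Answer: -100341879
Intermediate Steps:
Q = -2 (Q = -2 + 0 = -2)
(-4121 + (-298 - 63)*Q)*(-414382 + 443903) = (-4121 + (-298 - 63)*(-2))*(-414382 + 443903) = (-4121 - 361*(-2))*29521 = (-4121 + 722)*29521 = -3399*29521 = -100341879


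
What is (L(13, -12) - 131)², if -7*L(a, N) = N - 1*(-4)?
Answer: 826281/49 ≈ 16863.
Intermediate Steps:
L(a, N) = -4/7 - N/7 (L(a, N) = -(N - 1*(-4))/7 = -(N + 4)/7 = -(4 + N)/7 = -4/7 - N/7)
(L(13, -12) - 131)² = ((-4/7 - ⅐*(-12)) - 131)² = ((-4/7 + 12/7) - 131)² = (8/7 - 131)² = (-909/7)² = 826281/49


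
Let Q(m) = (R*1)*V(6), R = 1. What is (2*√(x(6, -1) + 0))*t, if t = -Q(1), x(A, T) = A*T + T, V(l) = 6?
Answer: -12*I*√7 ≈ -31.749*I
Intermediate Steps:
x(A, T) = T + A*T
Q(m) = 6 (Q(m) = (1*1)*6 = 1*6 = 6)
t = -6 (t = -1*6 = -6)
(2*√(x(6, -1) + 0))*t = (2*√(-(1 + 6) + 0))*(-6) = (2*√(-1*7 + 0))*(-6) = (2*√(-7 + 0))*(-6) = (2*√(-7))*(-6) = (2*(I*√7))*(-6) = (2*I*√7)*(-6) = -12*I*√7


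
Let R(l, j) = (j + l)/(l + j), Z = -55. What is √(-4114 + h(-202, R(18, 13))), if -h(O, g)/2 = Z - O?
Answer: 2*I*√1102 ≈ 66.393*I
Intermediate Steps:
R(l, j) = 1 (R(l, j) = (j + l)/(j + l) = 1)
h(O, g) = 110 + 2*O (h(O, g) = -2*(-55 - O) = 110 + 2*O)
√(-4114 + h(-202, R(18, 13))) = √(-4114 + (110 + 2*(-202))) = √(-4114 + (110 - 404)) = √(-4114 - 294) = √(-4408) = 2*I*√1102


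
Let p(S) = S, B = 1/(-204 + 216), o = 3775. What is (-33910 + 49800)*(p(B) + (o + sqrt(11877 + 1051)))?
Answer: 359916445/6 + 127120*sqrt(202) ≈ 6.1793e+7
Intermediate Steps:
B = 1/12 ≈ 0.083333
(-33910 + 49800)*(p(B) + (o + sqrt(11877 + 1051))) = (-33910 + 49800)*(1/12 + (3775 + sqrt(11877 + 1051))) = 15890*(1/12 + (3775 + sqrt(12928))) = 15890*(1/12 + (3775 + 8*sqrt(202))) = 15890*(45301/12 + 8*sqrt(202)) = 359916445/6 + 127120*sqrt(202)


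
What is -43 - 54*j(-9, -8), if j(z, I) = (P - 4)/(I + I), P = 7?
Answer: -263/8 ≈ -32.875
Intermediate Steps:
j(z, I) = 3/(2*I) (j(z, I) = (7 - 4)/(I + I) = 3/((2*I)) = 3*(1/(2*I)) = 3/(2*I))
-43 - 54*j(-9, -8) = -43 - 81/(-8) = -43 - 81*(-1)/8 = -43 - 54*(-3/16) = -43 + 81/8 = -263/8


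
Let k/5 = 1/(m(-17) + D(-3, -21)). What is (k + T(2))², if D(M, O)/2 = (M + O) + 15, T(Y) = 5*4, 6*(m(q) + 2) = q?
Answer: 7344100/18769 ≈ 391.29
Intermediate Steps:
m(q) = -2 + q/6
T(Y) = 20
D(M, O) = 30 + 2*M + 2*O (D(M, O) = 2*((M + O) + 15) = 2*(15 + M + O) = 30 + 2*M + 2*O)
k = -30/137 (k = 5/((-2 + (⅙)*(-17)) + (30 + 2*(-3) + 2*(-21))) = 5/((-2 - 17/6) + (30 - 6 - 42)) = 5/(-29/6 - 18) = 5/(-137/6) = 5*(-6/137) = -30/137 ≈ -0.21898)
(k + T(2))² = (-30/137 + 20)² = (2710/137)² = 7344100/18769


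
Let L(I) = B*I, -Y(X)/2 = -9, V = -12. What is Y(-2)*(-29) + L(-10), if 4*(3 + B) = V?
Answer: -462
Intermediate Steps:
Y(X) = 18 (Y(X) = -2*(-9) = 18)
B = -6 (B = -3 + (¼)*(-12) = -3 - 3 = -6)
L(I) = -6*I
Y(-2)*(-29) + L(-10) = 18*(-29) - 6*(-10) = -522 + 60 = -462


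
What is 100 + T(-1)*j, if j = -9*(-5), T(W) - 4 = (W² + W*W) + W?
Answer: 325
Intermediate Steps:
T(W) = 4 + W + 2*W² (T(W) = 4 + ((W² + W*W) + W) = 4 + ((W² + W²) + W) = 4 + (2*W² + W) = 4 + (W + 2*W²) = 4 + W + 2*W²)
j = 45
100 + T(-1)*j = 100 + (4 - 1 + 2*(-1)²)*45 = 100 + (4 - 1 + 2*1)*45 = 100 + (4 - 1 + 2)*45 = 100 + 5*45 = 100 + 225 = 325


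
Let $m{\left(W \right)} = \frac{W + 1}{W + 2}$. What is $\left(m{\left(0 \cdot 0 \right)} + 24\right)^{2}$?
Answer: $\frac{2401}{4} \approx 600.25$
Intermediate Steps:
$m{\left(W \right)} = \frac{1 + W}{2 + W}$
$\left(m{\left(0 \cdot 0 \right)} + 24\right)^{2} = \left(\frac{1 + 0 \cdot 0}{2 + 0 \cdot 0} + 24\right)^{2} = \left(\frac{1 + 0}{2 + 0} + 24\right)^{2} = \left(\frac{1}{2} \cdot 1 + 24\right)^{2} = \left(\frac{1}{2} + 24\right)^{2} = \left(\frac{49}{2}\right)^{2} = \frac{2401}{4}$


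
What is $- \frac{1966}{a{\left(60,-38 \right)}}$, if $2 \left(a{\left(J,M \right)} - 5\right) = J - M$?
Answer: $- \frac{983}{27} \approx -36.407$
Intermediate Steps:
$a{\left(J,M \right)} = 5 + \frac{J}{2} - \frac{M}{2}$ ($a{\left(J,M \right)} = 5 + \frac{J - M}{2} = 5 + \left(\frac{J}{2} - \frac{M}{2}\right) = 5 + \frac{J}{2} - \frac{M}{2}$)
$- \frac{1966}{a{\left(60,-38 \right)}} = - \frac{1966}{5 + \frac{1}{2} \cdot 60 - -19} = - \frac{1966}{5 + 30 + 19} = - \frac{1966}{54} = \left(-1966\right) \frac{1}{54} = - \frac{983}{27}$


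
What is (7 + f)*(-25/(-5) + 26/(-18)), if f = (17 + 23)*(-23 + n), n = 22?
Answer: -352/3 ≈ -117.33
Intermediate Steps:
f = -40 (f = (17 + 23)*(-23 + 22) = 40*(-1) = -40)
(7 + f)*(-25/(-5) + 26/(-18)) = (7 - 40)*(-25/(-5) + 26/(-18)) = -33*(-25*(-⅕) + 26*(-1/18)) = -33*(5 - 13/9) = -33*32/9 = -352/3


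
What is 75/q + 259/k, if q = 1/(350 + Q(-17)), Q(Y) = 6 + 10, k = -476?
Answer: 1866563/68 ≈ 27449.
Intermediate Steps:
Q(Y) = 16
q = 1/366 (q = 1/(350 + 16) = 1/366 ≈ 0.0027322)
75/q + 259/k = 75/(1/366) + 259/(-476) = 75*366 + 259*(-1/476) = 27450 - 37/68 = 1866563/68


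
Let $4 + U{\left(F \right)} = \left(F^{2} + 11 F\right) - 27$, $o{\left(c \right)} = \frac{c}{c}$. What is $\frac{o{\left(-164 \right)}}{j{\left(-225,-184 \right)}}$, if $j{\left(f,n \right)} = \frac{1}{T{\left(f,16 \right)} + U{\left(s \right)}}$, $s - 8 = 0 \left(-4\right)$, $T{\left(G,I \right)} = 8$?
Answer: $129$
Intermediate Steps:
$o{\left(c \right)} = 1$
$s = 8$ ($s = 8 + 0 \left(-4\right) = 8 + 0 = 8$)
$U{\left(F \right)} = -31 + F^{2} + 11 F$ ($U{\left(F \right)} = -4 - \left(27 - F^{2} - 11 F\right) = -4 + \left(-27 + F^{2} + 11 F\right) = -31 + F^{2} + 11 F$)
$j{\left(f,n \right)} = \frac{1}{129}$ ($j{\left(f,n \right)} = \frac{1}{8 + \left(-31 + 8^{2} + 11 \cdot 8\right)} = \frac{1}{8 + \left(-31 + 64 + 88\right)} = \frac{1}{8 + 121} = \frac{1}{129}$)
$\frac{o{\left(-164 \right)}}{j{\left(-225,-184 \right)}} = 1 \frac{1}{\frac{1}{129}} = 1 \cdot 129 = 129$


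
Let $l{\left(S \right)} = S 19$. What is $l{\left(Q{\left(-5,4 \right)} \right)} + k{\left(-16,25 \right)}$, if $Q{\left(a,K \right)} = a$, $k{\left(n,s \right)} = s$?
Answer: $-70$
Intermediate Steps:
$l{\left(S \right)} = 19 S$
$l{\left(Q{\left(-5,4 \right)} \right)} + k{\left(-16,25 \right)} = 19 \left(-5\right) + 25 = -95 + 25 = -70$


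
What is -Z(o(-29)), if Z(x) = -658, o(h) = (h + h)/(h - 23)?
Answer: 658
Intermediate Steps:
o(h) = 2*h/(-23 + h) (o(h) = (2*h)/(-23 + h) = 2*h/(-23 + h))
-Z(o(-29)) = -1*(-658) = 658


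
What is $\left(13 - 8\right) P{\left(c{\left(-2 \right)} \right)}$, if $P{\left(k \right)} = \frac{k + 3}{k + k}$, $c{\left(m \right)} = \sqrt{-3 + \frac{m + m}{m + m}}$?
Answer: $\frac{5}{2} - \frac{15 i \sqrt{2}}{4} \approx 2.5 - 5.3033 i$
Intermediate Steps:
$c{\left(m \right)} = i \sqrt{2}$ ($c{\left(m \right)} = \sqrt{-3 + \frac{2 m}{2 m}} = \sqrt{-3 + 2 m \frac{1}{2 m}} = \sqrt{-3 + 1} = \sqrt{-2} = i \sqrt{2}$)
$P{\left(k \right)} = \frac{3 + k}{2 k}$
$\left(13 - 8\right) P{\left(c{\left(-2 \right)} \right)} = \left(13 - 8\right) \frac{3 + i \sqrt{2}}{2 i \sqrt{2}} = 5 \frac{- \frac{i \sqrt{2}}{2} \left(3 + i \sqrt{2}\right)}{2} = 5 \left(- \frac{i \sqrt{2} \left(3 + i \sqrt{2}\right)}{4}\right) = - \frac{5 i \sqrt{2} \left(3 + i \sqrt{2}\right)}{4}$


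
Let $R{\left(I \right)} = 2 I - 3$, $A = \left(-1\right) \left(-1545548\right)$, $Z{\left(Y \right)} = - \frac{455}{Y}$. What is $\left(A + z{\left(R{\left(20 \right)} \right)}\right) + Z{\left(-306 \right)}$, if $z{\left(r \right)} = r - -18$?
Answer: $\frac{472954973}{306} \approx 1.5456 \cdot 10^{6}$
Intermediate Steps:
$A = 1545548$
$R{\left(I \right)} = -3 + 2 I$
$z{\left(r \right)} = 18 + r$ ($z{\left(r \right)} = r + 18 = 18 + r$)
$\left(A + z{\left(R{\left(20 \right)} \right)}\right) + Z{\left(-306 \right)} = \left(1545548 + \left(18 + \left(-3 + 2 \cdot 20\right)\right)\right) - \frac{455}{-306} = \left(1545548 + \left(18 + \left(-3 + 40\right)\right)\right) - - \frac{455}{306} = \left(1545548 + \left(18 + 37\right)\right) + \frac{455}{306} = \left(1545548 + 55\right) + \frac{455}{306} = 1545603 + \frac{455}{306} = \frac{472954973}{306}$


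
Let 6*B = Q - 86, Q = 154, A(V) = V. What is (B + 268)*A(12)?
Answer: 3352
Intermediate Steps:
B = 34/3 (B = (154 - 86)/6 = (⅙)*68 = 34/3 ≈ 11.333)
(B + 268)*A(12) = (34/3 + 268)*12 = (838/3)*12 = 3352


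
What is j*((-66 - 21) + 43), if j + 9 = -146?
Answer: 6820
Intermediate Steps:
j = -155 (j = -9 - 146 = -155)
j*((-66 - 21) + 43) = -155*((-66 - 21) + 43) = -155*(-87 + 43) = -155*(-44) = 6820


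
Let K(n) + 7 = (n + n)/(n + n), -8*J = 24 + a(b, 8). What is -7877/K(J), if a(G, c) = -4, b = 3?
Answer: 7877/6 ≈ 1312.8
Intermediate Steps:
J = -5/2 (J = -(24 - 4)/8 = -⅛*20 = -5/2 ≈ -2.5000)
K(n) = -6 (K(n) = -7 + (n + n)/(n + n) = -7 + (2*n)/((2*n)) = -7 + (2*n)*(1/(2*n)) = -7 + 1 = -6)
-7877/K(J) = -7877/(-6) = -7877*(-⅙) = 7877/6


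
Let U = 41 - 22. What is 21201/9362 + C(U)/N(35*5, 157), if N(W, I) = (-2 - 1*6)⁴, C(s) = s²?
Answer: 45109489/19173376 ≈ 2.3527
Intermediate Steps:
U = 19
N(W, I) = 4096 (N(W, I) = (-2 - 6)⁴ = (-8)⁴ = 4096)
21201/9362 + C(U)/N(35*5, 157) = 21201/9362 + 19²/4096 = 21201*(1/9362) + 361*(1/4096) = 21201/9362 + 361/4096 = 45109489/19173376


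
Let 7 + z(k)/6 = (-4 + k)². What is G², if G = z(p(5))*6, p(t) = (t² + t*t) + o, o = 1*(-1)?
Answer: 5277731904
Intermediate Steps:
o = -1
p(t) = -1 + 2*t² (p(t) = (t² + t*t) - 1 = (t² + t²) - 1 = 2*t² - 1 = -1 + 2*t²)
z(k) = -42 + 6*(-4 + k)²
G = 72648 (G = (-42 + 6*(-4 + (-1 + 2*5²))²)*6 = (-42 + 6*(-4 + (-1 + 2*25))²)*6 = (-42 + 6*(-4 + (-1 + 50))²)*6 = (-42 + 6*(-4 + 49)²)*6 = (-42 + 6*45²)*6 = (-42 + 6*2025)*6 = (-42 + 12150)*6 = 12108*6 = 72648)
G² = 72648² = 5277731904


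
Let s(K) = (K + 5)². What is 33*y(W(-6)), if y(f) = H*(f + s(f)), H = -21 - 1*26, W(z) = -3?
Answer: -1551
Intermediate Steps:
H = -47 (H = -21 - 26 = -47)
s(K) = (5 + K)²
y(f) = -47*f - 47*(5 + f)² (y(f) = -47*(f + (5 + f)²) = -47*f - 47*(5 + f)²)
33*y(W(-6)) = 33*(-47*(-3) - 47*(5 - 3)²) = 33*(141 - 47*2²) = 33*(141 - 47*4) = 33*(141 - 188) = 33*(-47) = -1551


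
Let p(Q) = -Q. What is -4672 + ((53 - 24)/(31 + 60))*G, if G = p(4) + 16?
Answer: -424804/91 ≈ -4668.2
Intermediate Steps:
G = 12 (G = -1*4 + 16 = -4 + 16 = 12)
-4672 + ((53 - 24)/(31 + 60))*G = -4672 + ((53 - 24)/(31 + 60))*12 = -4672 + (29/91)*12 = -4672 + 348/91 = -424804/91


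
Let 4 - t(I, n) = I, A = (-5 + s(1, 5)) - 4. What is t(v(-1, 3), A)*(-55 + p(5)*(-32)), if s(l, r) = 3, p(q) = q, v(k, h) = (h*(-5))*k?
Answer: 2365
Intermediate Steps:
v(k, h) = -5*h*k (v(k, h) = (-5*h)*k = -5*h*k)
A = -6 (A = (-5 + 3) - 4 = -2 - 4 = -6)
t(I, n) = 4 - I
t(v(-1, 3), A)*(-55 + p(5)*(-32)) = (4 - (-5)*3*(-1))*(-55 + 5*(-32)) = (4 - 1*15)*(-55 - 160) = (4 - 15)*(-215) = -11*(-215) = 2365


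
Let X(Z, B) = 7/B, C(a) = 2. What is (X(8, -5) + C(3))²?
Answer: 9/25 ≈ 0.36000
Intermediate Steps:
(X(8, -5) + C(3))² = (7/(-5) + 2)² = (7*(-⅕) + 2)² = (-7/5 + 2)² = (⅗)² = 9/25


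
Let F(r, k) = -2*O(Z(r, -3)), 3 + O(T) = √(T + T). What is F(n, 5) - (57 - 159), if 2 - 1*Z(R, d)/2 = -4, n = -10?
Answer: 108 - 4*√6 ≈ 98.202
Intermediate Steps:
Z(R, d) = 12 (Z(R, d) = 4 - 2*(-4) = 4 + 8 = 12)
O(T) = -3 + √2*√T (O(T) = -3 + √(T + T) = -3 + √(2*T) = -3 + √2*√T)
F(r, k) = 6 - 4*√6 (F(r, k) = -2*(-3 + √2*√12) = -2*(-3 + √2*(2*√3)) = -2*(-3 + 2*√6) = 6 - 4*√6)
F(n, 5) - (57 - 159) = (6 - 4*√6) - (57 - 159) = (6 - 4*√6) - 1*(-102) = (6 - 4*√6) + 102 = 108 - 4*√6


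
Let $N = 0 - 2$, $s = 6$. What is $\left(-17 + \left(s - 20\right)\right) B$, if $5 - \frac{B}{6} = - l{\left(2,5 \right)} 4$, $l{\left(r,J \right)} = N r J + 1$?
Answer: $13206$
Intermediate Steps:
$N = -2$
$l{\left(r,J \right)} = 1 - 2 J r$ ($l{\left(r,J \right)} = - 2 r J + 1 = - 2 J r + 1 = 1 - 2 J r$)
$B = -426$ ($B = 30 - 6 - (1 - 10 \cdot 2) 4 = 30 - 6 - (1 - 20) 4 = 30 - 6 \left(-1\right) \left(-19\right) 4 = 30 - 6 \cdot 19 \cdot 4 = 30 - 456 = -426$)
$\left(-17 + \left(s - 20\right)\right) B = \left(-17 + \left(6 - 20\right)\right) \left(-426\right) = \left(-17 - 14\right) \left(-426\right) = \left(-31\right) \left(-426\right) = 13206$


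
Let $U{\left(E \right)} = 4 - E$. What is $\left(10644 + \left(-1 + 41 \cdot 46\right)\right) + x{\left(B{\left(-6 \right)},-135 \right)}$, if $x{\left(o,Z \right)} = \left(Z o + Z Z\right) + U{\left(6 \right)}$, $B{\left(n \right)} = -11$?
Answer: $32237$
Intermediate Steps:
$x{\left(o,Z \right)} = -2 + Z^{2} + Z o$ ($x{\left(o,Z \right)} = \left(Z o + Z Z\right) + \left(4 - 6\right) = \left(Z o + Z^{2}\right) + \left(4 - 6\right) = \left(Z^{2} + Z o\right) - 2 = -2 + Z^{2} + Z o$)
$\left(10644 + \left(-1 + 41 \cdot 46\right)\right) + x{\left(B{\left(-6 \right)},-135 \right)} = \left(10644 + \left(-1 + 41 \cdot 46\right)\right) - \left(-1483 - 18225\right) = \left(10644 + \left(-1 + 1886\right)\right) + \left(-2 + 18225 + 1485\right) = \left(10644 + 1885\right) + 19708 = 12529 + 19708 = 32237$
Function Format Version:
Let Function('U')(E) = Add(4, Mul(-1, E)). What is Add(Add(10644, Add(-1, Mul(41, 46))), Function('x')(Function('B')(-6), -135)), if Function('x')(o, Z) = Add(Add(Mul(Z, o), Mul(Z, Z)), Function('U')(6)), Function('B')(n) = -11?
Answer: 32237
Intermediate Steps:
Function('x')(o, Z) = Add(-2, Pow(Z, 2), Mul(Z, o)) (Function('x')(o, Z) = Add(Add(Mul(Z, o), Mul(Z, Z)), Add(4, Mul(-1, 6))) = Add(Add(Mul(Z, o), Pow(Z, 2)), Add(4, -6)) = Add(Add(Pow(Z, 2), Mul(Z, o)), -2) = Add(-2, Pow(Z, 2), Mul(Z, o)))
Add(Add(10644, Add(-1, Mul(41, 46))), Function('x')(Function('B')(-6), -135)) = Add(Add(10644, Add(-1, Mul(41, 46))), Add(-2, Pow(-135, 2), Mul(-135, -11))) = Add(Add(10644, Add(-1, 1886)), Add(-2, 18225, 1485)) = Add(Add(10644, 1885), 19708) = Add(12529, 19708) = 32237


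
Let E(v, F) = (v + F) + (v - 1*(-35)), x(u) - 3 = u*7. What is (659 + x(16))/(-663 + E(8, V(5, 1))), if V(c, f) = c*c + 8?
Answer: -258/193 ≈ -1.3368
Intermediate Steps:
V(c, f) = 8 + c**2 (V(c, f) = c**2 + 8 = 8 + c**2)
x(u) = 3 + 7*u (x(u) = 3 + u*7 = 3 + 7*u)
E(v, F) = 35 + F + 2*v (E(v, F) = (F + v) + (v + 35) = (F + v) + (35 + v) = 35 + F + 2*v)
(659 + x(16))/(-663 + E(8, V(5, 1))) = (659 + (3 + 7*16))/(-663 + (35 + (8 + 5**2) + 2*8)) = (659 + (3 + 112))/(-663 + (35 + (8 + 25) + 16)) = (659 + 115)/(-663 + (35 + 33 + 16)) = 774/(-663 + 84) = 774/(-579) = 774*(-1/579) = -258/193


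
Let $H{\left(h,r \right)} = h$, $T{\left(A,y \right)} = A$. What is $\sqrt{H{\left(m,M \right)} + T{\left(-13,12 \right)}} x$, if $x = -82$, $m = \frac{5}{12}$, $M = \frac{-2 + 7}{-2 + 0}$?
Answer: $- \frac{41 i \sqrt{453}}{3} \approx - 290.88 i$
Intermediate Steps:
$M = - \frac{5}{2}$ ($M = \frac{5}{-2} = 5 \left(- \frac{1}{2}\right) = - \frac{5}{2} \approx -2.5$)
$m = \frac{5}{12}$ ($m = 5 \cdot \frac{1}{12} = \frac{5}{12} \approx 0.41667$)
$\sqrt{H{\left(m,M \right)} + T{\left(-13,12 \right)}} x = \sqrt{\frac{5}{12} - 13} \left(-82\right) = \sqrt{- \frac{151}{12}} \left(-82\right) = \frac{i \sqrt{453}}{6} \left(-82\right) = - \frac{41 i \sqrt{453}}{3}$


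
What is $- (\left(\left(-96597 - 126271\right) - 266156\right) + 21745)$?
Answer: $467279$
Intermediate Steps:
$- (\left(\left(-96597 - 126271\right) - 266156\right) + 21745) = - (\left(-222868 - 266156\right) + 21745) = - (-489024 + 21745) = \left(-1\right) \left(-467279\right) = 467279$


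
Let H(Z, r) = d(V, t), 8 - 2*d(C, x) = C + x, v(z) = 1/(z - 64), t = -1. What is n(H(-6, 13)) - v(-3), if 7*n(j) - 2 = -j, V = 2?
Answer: -187/938 ≈ -0.19936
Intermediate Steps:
v(z) = 1/(-64 + z)
d(C, x) = 4 - C/2 - x/2 (d(C, x) = 4 - (C + x)/2 = 4 + (-C/2 - x/2) = 4 - C/2 - x/2)
H(Z, r) = 7/2 (H(Z, r) = 4 - ½*2 - ½*(-1) = 4 - 1 + ½ = 7/2)
n(j) = 2/7 - j/7 (n(j) = 2/7 + (-j)/7 = 2/7 - j/7)
n(H(-6, 13)) - v(-3) = (2/7 - ⅐*7/2) - 1/(-64 - 3) = (2/7 - ½) - 1/(-67) = -3/14 - 1*(-1/67) = -3/14 + 1/67 = -187/938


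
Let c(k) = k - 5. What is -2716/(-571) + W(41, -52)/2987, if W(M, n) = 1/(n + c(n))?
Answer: 884282857/185907893 ≈ 4.7566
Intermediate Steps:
c(k) = -5 + k
W(M, n) = 1/(-5 + 2*n) (W(M, n) = 1/(n + (-5 + n)) = 1/(-5 + 2*n))
-2716/(-571) + W(41, -52)/2987 = -2716/(-571) + 1/((-5 + 2*(-52))*2987) = -2716*(-1/571) + (1/2987)/(-5 - 104) = 2716/571 + (1/2987)/(-109) = 2716/571 - 1/109*1/2987 = 2716/571 - 1/325583 = 884282857/185907893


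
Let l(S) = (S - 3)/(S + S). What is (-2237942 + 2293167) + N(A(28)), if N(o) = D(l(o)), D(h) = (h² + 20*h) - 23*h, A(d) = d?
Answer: 173182025/3136 ≈ 55224.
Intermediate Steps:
l(S) = (-3 + S)/(2*S) (l(S) = (-3 + S)/((2*S)) = (-3 + S)*(1/(2*S)) = (-3 + S)/(2*S))
D(h) = h² - 3*h
N(o) = (-3 + o)*(-3 + (-3 + o)/(2*o))/(2*o) (N(o) = ((-3 + o)/(2*o))*(-3 + (-3 + o)/(2*o)) = (-3 + o)*(-3 + (-3 + o)/(2*o))/(2*o))
(-2237942 + 2293167) + N(A(28)) = (-2237942 + 2293167) + (-5/4 + 3/28 + (9/4)/28²) = 55225 + (-5/4 + 3*(1/28) + (9/4)*(1/784)) = 55225 + (-5/4 + 3/28 + 9/3136) = 55225 - 3575/3136 = 173182025/3136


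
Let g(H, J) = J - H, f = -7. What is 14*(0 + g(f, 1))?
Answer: 112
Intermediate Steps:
14*(0 + g(f, 1)) = 14*(0 + (1 - 1*(-7))) = 14*(0 + (1 + 7)) = 14*(0 + 8) = 14*8 = 112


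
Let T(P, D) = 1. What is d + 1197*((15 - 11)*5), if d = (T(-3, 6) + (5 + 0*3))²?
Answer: 23976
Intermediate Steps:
d = 36 (d = (1 + (5 + 0*3))² = (1 + (5 + 0))² = (1 + 5)² = 6² = 36)
d + 1197*((15 - 11)*5) = 36 + 1197*((15 - 11)*5) = 36 + 1197*(4*5) = 36 + 1197*20 = 36 + 23940 = 23976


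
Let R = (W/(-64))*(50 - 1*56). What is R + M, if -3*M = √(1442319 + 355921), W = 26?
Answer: 39/16 - 4*√112390/3 ≈ -444.56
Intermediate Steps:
M = -4*√112390/3 (M = -√(1442319 + 355921)/3 = -4*√112390/3 ≈ -447.00)
R = 39/16 (R = (26/(-64))*(50 - 1*56) = (26*(-1/64))*(50 - 56) = -13/32*(-6) = 39/16 ≈ 2.4375)
R + M = 39/16 - 4*√112390/3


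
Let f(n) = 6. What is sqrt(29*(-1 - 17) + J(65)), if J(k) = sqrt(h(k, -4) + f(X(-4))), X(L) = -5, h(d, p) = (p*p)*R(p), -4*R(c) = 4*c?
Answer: sqrt(-522 + sqrt(70)) ≈ 22.663*I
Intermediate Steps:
R(c) = -c
h(d, p) = -p**3 (h(d, p) = (p*p)*(-p) = p**2*(-p) = -p**3)
J(k) = sqrt(70) (J(k) = sqrt(-1*(-4)**3 + 6) = sqrt(-1*(-64) + 6) = sqrt(64 + 6) = sqrt(70))
sqrt(29*(-1 - 17) + J(65)) = sqrt(29*(-1 - 17) + sqrt(70)) = sqrt(29*(-18) + sqrt(70)) = sqrt(-522 + sqrt(70))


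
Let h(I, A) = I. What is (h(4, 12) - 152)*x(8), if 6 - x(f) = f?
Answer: 296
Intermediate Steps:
x(f) = 6 - f
(h(4, 12) - 152)*x(8) = (4 - 152)*(6 - 1*8) = -148*(6 - 8) = -148*(-2) = 296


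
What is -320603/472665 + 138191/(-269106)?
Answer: -16843804437/14132998610 ≈ -1.1918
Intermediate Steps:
-320603/472665 + 138191/(-269106) = -320603*1/472665 + 138191*(-1/269106) = -320603/472665 - 138191/269106 = -16843804437/14132998610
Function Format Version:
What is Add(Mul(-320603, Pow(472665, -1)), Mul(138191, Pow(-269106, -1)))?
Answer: Rational(-16843804437, 14132998610) ≈ -1.1918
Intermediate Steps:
Add(Mul(-320603, Pow(472665, -1)), Mul(138191, Pow(-269106, -1))) = Add(Mul(-320603, Rational(1, 472665)), Mul(138191, Rational(-1, 269106))) = Add(Rational(-320603, 472665), Rational(-138191, 269106)) = Rational(-16843804437, 14132998610)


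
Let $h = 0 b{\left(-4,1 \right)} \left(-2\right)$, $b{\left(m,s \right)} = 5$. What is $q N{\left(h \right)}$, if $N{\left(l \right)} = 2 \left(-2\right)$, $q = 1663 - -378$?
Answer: $-8164$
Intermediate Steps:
$q = 2041$ ($q = 1663 + 378 = 2041$)
$h = 0$ ($h = 0 \cdot 5 \left(-2\right) = 0 \left(-2\right) = 0$)
$N{\left(l \right)} = -4$
$q N{\left(h \right)} = 2041 \left(-4\right) = -8164$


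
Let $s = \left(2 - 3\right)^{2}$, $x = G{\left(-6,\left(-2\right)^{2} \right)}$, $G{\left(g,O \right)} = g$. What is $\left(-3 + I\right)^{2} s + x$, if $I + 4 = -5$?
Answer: $138$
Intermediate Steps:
$I = -9$ ($I = -4 - 5 = -9$)
$x = -6$
$s = 1$ ($s = \left(-1\right)^{2} = 1$)
$\left(-3 + I\right)^{2} s + x = \left(-3 - 9\right)^{2} \cdot 1 - 6 = \left(-12\right)^{2} \cdot 1 - 6 = 144 \cdot 1 - 6 = 144 - 6 = 138$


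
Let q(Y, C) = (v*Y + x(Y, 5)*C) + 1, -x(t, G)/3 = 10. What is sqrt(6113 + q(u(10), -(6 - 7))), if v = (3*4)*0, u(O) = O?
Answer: 78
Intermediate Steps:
x(t, G) = -30 (x(t, G) = -3*10 = -30)
v = 0 (v = 12*0 = 0)
q(Y, C) = 1 - 30*C (q(Y, C) = (0*Y - 30*C) + 1 = (0 - 30*C) + 1 = -30*C + 1 = 1 - 30*C)
sqrt(6113 + q(u(10), -(6 - 7))) = sqrt(6113 + (1 - (-30)*(6 - 7))) = sqrt(6113 + (1 - (-30)*(-1))) = sqrt(6113 + (1 - 30*1)) = sqrt(6113 + (1 - 30)) = sqrt(6113 - 29) = sqrt(6084) = 78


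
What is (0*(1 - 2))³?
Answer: 0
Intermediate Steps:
(0*(1 - 2))³ = (0*(-1))³ = 0³ = 0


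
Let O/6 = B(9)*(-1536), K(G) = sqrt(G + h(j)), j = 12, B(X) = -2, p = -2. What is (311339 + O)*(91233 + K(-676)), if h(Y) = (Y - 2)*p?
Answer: 30085997643 + 659542*I*sqrt(174) ≈ 3.0086e+10 + 8.7e+6*I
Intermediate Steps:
h(Y) = 4 - 2*Y (h(Y) = (Y - 2)*(-2) = (-2 + Y)*(-2) = 4 - 2*Y)
K(G) = sqrt(-20 + G) (K(G) = sqrt(G + (4 - 2*12)) = sqrt(G + (4 - 24)) = sqrt(G - 20) = sqrt(-20 + G))
O = 18432 (O = 6*(-2*(-1536)) = 6*3072 = 18432)
(311339 + O)*(91233 + K(-676)) = (311339 + 18432)*(91233 + sqrt(-20 - 676)) = 329771*(91233 + sqrt(-696)) = 329771*(91233 + 2*I*sqrt(174)) = 30085997643 + 659542*I*sqrt(174)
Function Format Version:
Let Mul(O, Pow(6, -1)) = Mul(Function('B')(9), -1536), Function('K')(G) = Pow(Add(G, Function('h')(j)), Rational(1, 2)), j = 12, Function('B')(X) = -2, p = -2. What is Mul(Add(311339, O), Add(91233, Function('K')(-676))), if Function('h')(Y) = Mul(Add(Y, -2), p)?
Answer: Add(30085997643, Mul(659542, I, Pow(174, Rational(1, 2)))) ≈ Add(3.0086e+10, Mul(8.7000e+6, I))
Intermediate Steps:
Function('h')(Y) = Add(4, Mul(-2, Y)) (Function('h')(Y) = Mul(Add(Y, -2), -2) = Mul(Add(-2, Y), -2) = Add(4, Mul(-2, Y)))
Function('K')(G) = Pow(Add(-20, G), Rational(1, 2)) (Function('K')(G) = Pow(Add(G, Add(4, Mul(-2, 12))), Rational(1, 2)) = Pow(Add(G, Add(4, -24)), Rational(1, 2)) = Pow(Add(G, -20), Rational(1, 2)) = Pow(Add(-20, G), Rational(1, 2)))
O = 18432 (O = Mul(6, Mul(-2, -1536)) = Mul(6, 3072) = 18432)
Mul(Add(311339, O), Add(91233, Function('K')(-676))) = Mul(Add(311339, 18432), Add(91233, Pow(Add(-20, -676), Rational(1, 2)))) = Mul(329771, Add(91233, Pow(-696, Rational(1, 2)))) = Mul(329771, Add(91233, Mul(2, I, Pow(174, Rational(1, 2))))) = Add(30085997643, Mul(659542, I, Pow(174, Rational(1, 2))))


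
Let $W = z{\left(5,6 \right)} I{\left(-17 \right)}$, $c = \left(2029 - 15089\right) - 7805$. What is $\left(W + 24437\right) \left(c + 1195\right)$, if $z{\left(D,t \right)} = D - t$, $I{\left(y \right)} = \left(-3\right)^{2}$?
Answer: $-480498760$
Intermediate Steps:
$I{\left(y \right)} = 9$
$c = -20865$ ($c = -13060 - 7805 = -20865$)
$W = -9$ ($W = \left(5 - 6\right) 9 = \left(-1\right) 9 = -9$)
$\left(W + 24437\right) \left(c + 1195\right) = \left(-9 + 24437\right) \left(-20865 + 1195\right) = 24428 \left(-19670\right) = -480498760$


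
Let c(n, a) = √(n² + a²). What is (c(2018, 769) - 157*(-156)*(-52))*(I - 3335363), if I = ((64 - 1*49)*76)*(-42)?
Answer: 4308844152912 - 3383243*√4663685 ≈ 4.3015e+12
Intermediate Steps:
c(n, a) = √(a² + n²)
I = -47880 (I = ((64 - 49)*76)*(-42) = (15*76)*(-42) = 1140*(-42) = -47880)
(c(2018, 769) - 157*(-156)*(-52))*(I - 3335363) = (√(769² + 2018²) - 157*(-156)*(-52))*(-47880 - 3335363) = (√(591361 + 4072324) + 24492*(-52))*(-3383243) = (√4663685 - 1273584)*(-3383243) = (-1273584 + √4663685)*(-3383243) = 4308844152912 - 3383243*√4663685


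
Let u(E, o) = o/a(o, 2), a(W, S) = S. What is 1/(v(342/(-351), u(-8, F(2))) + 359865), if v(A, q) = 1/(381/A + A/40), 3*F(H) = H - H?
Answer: 5795371/2085551170095 ≈ 2.7788e-6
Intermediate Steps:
F(H) = 0 (F(H) = (H - H)/3 = (⅓)*0 = 0)
u(E, o) = o/2
v(A, q) = 1/(381/A + A/40) (v(A, q) = 1/(381/A + A*(1/40)) = 1/(381/A + A/40))
1/(v(342/(-351), u(-8, F(2))) + 359865) = 1/(40*(342/(-351))/(15240 + (342/(-351))²) + 359865) = 1/(40*(342*(-1/351))/(15240 + (342*(-1/351))²) + 359865) = 1/(40*(-38/39)/(15240 + (-38/39)²) + 359865) = 1/(40*(-38/39)/(15240 + 1444/1521) + 359865) = 1/(40*(-38/39)/(23181484/1521) + 359865) = 1/(40*(-38/39)*(1521/23181484) + 359865) = 1/(-14820/5795371 + 359865) = 1/(2085551170095/5795371) = 5795371/2085551170095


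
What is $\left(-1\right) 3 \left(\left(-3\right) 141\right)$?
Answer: $1269$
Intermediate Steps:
$\left(-1\right) 3 \left(\left(-3\right) 141\right) = \left(-3\right) \left(-423\right) = 1269$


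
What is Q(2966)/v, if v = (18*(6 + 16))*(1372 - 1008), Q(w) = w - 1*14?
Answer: 41/2002 ≈ 0.020480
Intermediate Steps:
Q(w) = -14 + w (Q(w) = w - 14 = -14 + w)
v = 144144 (v = (18*22)*364 = 396*364 = 144144)
Q(2966)/v = (-14 + 2966)/144144 = 2952*(1/144144) = 41/2002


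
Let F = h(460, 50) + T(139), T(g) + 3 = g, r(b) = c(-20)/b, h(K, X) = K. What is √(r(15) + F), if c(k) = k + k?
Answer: 2*√1335/3 ≈ 24.358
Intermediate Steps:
c(k) = 2*k
r(b) = -40/b (r(b) = (2*(-20))/b = -40/b)
T(g) = -3 + g
F = 596 (F = 460 + (-3 + 139) = 460 + 136 = 596)
√(r(15) + F) = √(-40/15 + 596) = √(-40*1/15 + 596) = √(-8/3 + 596) = √(1780/3) = 2*√1335/3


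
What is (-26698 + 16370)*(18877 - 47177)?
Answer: 292282400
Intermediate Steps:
(-26698 + 16370)*(18877 - 47177) = -10328*(-28300) = 292282400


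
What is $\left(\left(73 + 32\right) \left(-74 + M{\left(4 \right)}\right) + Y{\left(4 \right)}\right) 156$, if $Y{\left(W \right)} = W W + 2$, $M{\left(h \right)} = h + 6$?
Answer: $-1045512$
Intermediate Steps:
$M{\left(h \right)} = 6 + h$
$Y{\left(W \right)} = 2 + W^{2}$ ($Y{\left(W \right)} = W^{2} + 2 = 2 + W^{2}$)
$\left(\left(73 + 32\right) \left(-74 + M{\left(4 \right)}\right) + Y{\left(4 \right)}\right) 156 = \left(\left(73 + 32\right) \left(-74 + \left(6 + 4\right)\right) + \left(2 + 4^{2}\right)\right) 156 = \left(105 \left(-74 + 10\right) + \left(2 + 16\right)\right) 156 = \left(105 \left(-64\right) + 18\right) 156 = \left(-6720 + 18\right) 156 = \left(-6702\right) 156 = -1045512$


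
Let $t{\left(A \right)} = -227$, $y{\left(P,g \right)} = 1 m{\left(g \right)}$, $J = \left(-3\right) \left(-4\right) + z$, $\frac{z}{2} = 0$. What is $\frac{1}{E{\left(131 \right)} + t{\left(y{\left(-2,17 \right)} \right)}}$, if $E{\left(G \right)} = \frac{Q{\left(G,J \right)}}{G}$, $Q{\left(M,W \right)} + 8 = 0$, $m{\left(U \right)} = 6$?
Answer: $- \frac{131}{29745} \approx -0.0044041$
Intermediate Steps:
$z = 0$ ($z = 2 \cdot 0 = 0$)
$J = 12$ ($J = \left(-3\right) \left(-4\right) + 0 = 12 + 0 = 12$)
$y{\left(P,g \right)} = 6$ ($y{\left(P,g \right)} = 1 \cdot 6 = 6$)
$Q{\left(M,W \right)} = -8$ ($Q{\left(M,W \right)} = -8 + 0 = -8$)
$E{\left(G \right)} = - \frac{8}{G}$
$\frac{1}{E{\left(131 \right)} + t{\left(y{\left(-2,17 \right)} \right)}} = \frac{1}{- \frac{8}{131} - 227} = \frac{1}{- \frac{29745}{131}} = - \frac{131}{29745}$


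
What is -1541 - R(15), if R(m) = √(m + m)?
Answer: -1541 - √30 ≈ -1546.5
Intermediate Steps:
R(m) = √2*√m (R(m) = √(2*m) = √2*√m)
-1541 - R(15) = -1541 - √2*√15 = -1541 - √30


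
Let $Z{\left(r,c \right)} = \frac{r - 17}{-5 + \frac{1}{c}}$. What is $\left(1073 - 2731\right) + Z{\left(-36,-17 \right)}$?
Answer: $- \frac{141687}{86} \approx -1647.5$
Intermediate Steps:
$Z{\left(r,c \right)} = \frac{-17 + r}{-5 + \frac{1}{c}}$
$\left(1073 - 2731\right) + Z{\left(-36,-17 \right)} = \left(1073 - 2731\right) - \frac{17 \left(17 - -36\right)}{-1 + 5 \left(-17\right)} = -1658 - \frac{17 \left(17 + 36\right)}{-1 - 85} = -1658 - 17 \frac{1}{-86} \cdot 53 = -1658 - \left(- \frac{17}{86}\right) 53 = -1658 + \frac{901}{86} = - \frac{141687}{86}$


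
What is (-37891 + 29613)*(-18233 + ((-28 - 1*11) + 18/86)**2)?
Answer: 256043448854/1849 ≈ 1.3848e+8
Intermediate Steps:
(-37891 + 29613)*(-18233 + ((-28 - 1*11) + 18/86)**2) = -8278*(-18233 + ((-28 - 11) + 18*(1/86))**2) = -8278*(-18233 + (-39 + 9/43)**2) = -8278*(-18233 + (-1668/43)**2) = -8278*(-18233 + 2782224/1849) = -8278*(-30930593/1849) = 256043448854/1849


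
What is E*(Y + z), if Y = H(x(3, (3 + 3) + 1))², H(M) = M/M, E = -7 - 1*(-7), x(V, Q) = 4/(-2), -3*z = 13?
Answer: 0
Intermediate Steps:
z = -13/3 (z = -⅓*13 = -13/3 ≈ -4.3333)
x(V, Q) = -2 (x(V, Q) = 4*(-½) = -2)
E = 0 (E = -7 + 7 = 0)
H(M) = 1
Y = 1 (Y = 1² = 1)
E*(Y + z) = 0*(1 - 13/3) = 0*(-10/3) = 0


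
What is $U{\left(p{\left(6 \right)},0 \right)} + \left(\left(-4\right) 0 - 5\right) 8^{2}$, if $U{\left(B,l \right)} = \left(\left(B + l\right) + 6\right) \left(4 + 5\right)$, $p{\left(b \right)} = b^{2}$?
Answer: $58$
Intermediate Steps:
$U{\left(B,l \right)} = 54 + 9 B + 9 l$ ($U{\left(B,l \right)} = \left(6 + B + l\right) 9 = 54 + 9 B + 9 l$)
$U{\left(p{\left(6 \right)},0 \right)} + \left(\left(-4\right) 0 - 5\right) 8^{2} = \left(54 + 9 \cdot 6^{2} + 9 \cdot 0\right) + \left(\left(-4\right) 0 - 5\right) 8^{2} = \left(54 + 9 \cdot 36 + 0\right) + \left(0 - 5\right) 64 = \left(54 + 324 + 0\right) - 320 = 378 - 320 = 58$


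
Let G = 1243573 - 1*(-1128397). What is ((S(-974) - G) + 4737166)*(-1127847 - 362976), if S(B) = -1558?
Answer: -3523765894074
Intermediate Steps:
G = 2371970 (G = 1243573 + 1128397 = 2371970)
((S(-974) - G) + 4737166)*(-1127847 - 362976) = ((-1558 - 1*2371970) + 4737166)*(-1127847 - 362976) = ((-1558 - 2371970) + 4737166)*(-1490823) = (-2373528 + 4737166)*(-1490823) = 2363638*(-1490823) = -3523765894074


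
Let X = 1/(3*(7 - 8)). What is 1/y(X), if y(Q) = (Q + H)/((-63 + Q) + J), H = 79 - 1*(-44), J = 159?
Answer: 287/368 ≈ 0.77989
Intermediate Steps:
H = 123 (H = 79 + 44 = 123)
X = -1/3 (X = 1/(3*(-1)) = 1/(-3) = -1/3 ≈ -0.33333)
y(Q) = (123 + Q)/(96 + Q) (y(Q) = (Q + 123)/((-63 + Q) + 159) = (123 + Q)/(96 + Q))
1/y(X) = 1/((123 - 1/3)/(96 - 1/3)) = 1/((368/3)/(287/3)) = 1/((3/287)*(368/3)) = 1/(368/287) = 287/368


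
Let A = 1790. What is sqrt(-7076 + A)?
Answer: I*sqrt(5286) ≈ 72.705*I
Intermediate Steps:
sqrt(-7076 + A) = sqrt(-7076 + 1790) = sqrt(-5286) = I*sqrt(5286)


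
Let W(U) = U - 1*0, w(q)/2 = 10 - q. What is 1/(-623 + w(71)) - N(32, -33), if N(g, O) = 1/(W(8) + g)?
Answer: -157/5960 ≈ -0.026342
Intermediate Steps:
w(q) = 20 - 2*q (w(q) = 2*(10 - q) = 20 - 2*q)
W(U) = U (W(U) = U + 0 = U)
N(g, O) = 1/(8 + g)
1/(-623 + w(71)) - N(32, -33) = 1/(-623 + (20 - 2*71)) - 1/(8 + 32) = 1/(-623 + (20 - 142)) - 1/40 = 1/(-623 - 122) - 1*1/40 = 1/(-745) - 1/40 = -1/745 - 1/40 = -157/5960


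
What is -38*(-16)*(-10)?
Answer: -6080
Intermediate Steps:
-38*(-16)*(-10) = 608*(-10) = -6080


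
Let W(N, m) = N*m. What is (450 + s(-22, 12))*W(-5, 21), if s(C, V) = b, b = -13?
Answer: -45885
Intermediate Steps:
s(C, V) = -13
(450 + s(-22, 12))*W(-5, 21) = (450 - 13)*(-5*21) = 437*(-105) = -45885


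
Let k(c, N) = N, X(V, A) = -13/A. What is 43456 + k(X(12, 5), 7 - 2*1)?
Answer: 43461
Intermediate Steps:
43456 + k(X(12, 5), 7 - 2*1) = 43456 + (7 - 2*1) = 43456 + (7 - 2) = 43456 + 5 = 43461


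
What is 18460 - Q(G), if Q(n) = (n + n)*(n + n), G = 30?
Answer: 14860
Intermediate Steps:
Q(n) = 4*n² (Q(n) = (2*n)*(2*n) = 4*n²)
18460 - Q(G) = 18460 - 4*30² = 18460 - 4*900 = 18460 - 1*3600 = 18460 - 3600 = 14860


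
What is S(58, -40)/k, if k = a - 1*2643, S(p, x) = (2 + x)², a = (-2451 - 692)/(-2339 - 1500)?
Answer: -2771758/5071667 ≈ -0.54652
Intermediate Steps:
a = 3143/3839 (a = -3143/(-3839) = -3143*(-1/3839) = 3143/3839 ≈ 0.81870)
k = -10143334/3839 (k = 3143/3839 - 1*2643 = 3143/3839 - 2643 = -10143334/3839 ≈ -2642.2)
S(58, -40)/k = (2 - 40)²/(-10143334/3839) = (-38)²*(-3839/10143334) = 1444*(-3839/10143334) = -2771758/5071667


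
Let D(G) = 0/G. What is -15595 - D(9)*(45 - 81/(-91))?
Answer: -15595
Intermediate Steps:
D(G) = 0
-15595 - D(9)*(45 - 81/(-91)) = -15595 - 0*(45 - 81/(-91)) = -15595 - 0*(45 - 81*(-1/91)) = -15595 - 0*(45 + 81/91) = -15595 - 0*4176/91 = -15595 - 1*0 = -15595 + 0 = -15595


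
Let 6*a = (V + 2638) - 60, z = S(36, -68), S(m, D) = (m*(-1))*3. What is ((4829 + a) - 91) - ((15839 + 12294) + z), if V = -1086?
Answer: -69115/3 ≈ -23038.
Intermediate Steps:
S(m, D) = -3*m (S(m, D) = -m*3 = -3*m)
z = -108 (z = -3*36 = -108)
a = 746/3 (a = ((-1086 + 2638) - 60)/6 = (1552 - 60)/6 = (⅙)*1492 = 746/3 ≈ 248.67)
((4829 + a) - 91) - ((15839 + 12294) + z) = ((4829 + 746/3) - 91) - ((15839 + 12294) - 108) = (15233/3 - 91) - (28133 - 108) = 14960/3 - 1*28025 = 14960/3 - 28025 = -69115/3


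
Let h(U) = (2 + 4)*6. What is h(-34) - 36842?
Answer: -36806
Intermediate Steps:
h(U) = 36 (h(U) = 6*6 = 36)
h(-34) - 36842 = 36 - 36842 = -36806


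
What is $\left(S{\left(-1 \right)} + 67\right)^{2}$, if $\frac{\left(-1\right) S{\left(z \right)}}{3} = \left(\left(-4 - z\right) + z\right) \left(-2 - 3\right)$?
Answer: $49$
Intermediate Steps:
$S{\left(z \right)} = -60$ ($S{\left(z \right)} = - 3 \left(\left(-4 - z\right) + z\right) \left(-2 - 3\right) = - 3 \left(\left(-4\right) \left(-5\right)\right) = \left(-3\right) 20 = -60$)
$\left(S{\left(-1 \right)} + 67\right)^{2} = \left(-60 + 67\right)^{2} = 7^{2} = 49$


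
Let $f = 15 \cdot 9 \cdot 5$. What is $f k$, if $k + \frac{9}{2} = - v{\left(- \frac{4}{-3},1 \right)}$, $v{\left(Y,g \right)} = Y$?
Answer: $- \frac{7875}{2} \approx -3937.5$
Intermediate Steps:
$f = 675$ ($f = 135 \cdot 5 = 675$)
$k = - \frac{35}{6}$ ($k = - \frac{9}{2} - - \frac{4}{-3} = - \frac{9}{2} - \left(-4\right) \left(- \frac{1}{3}\right) = - \frac{9}{2} - \frac{4}{3} = - \frac{35}{6} \approx -5.8333$)
$f k = 675 \left(- \frac{35}{6}\right) = - \frac{7875}{2}$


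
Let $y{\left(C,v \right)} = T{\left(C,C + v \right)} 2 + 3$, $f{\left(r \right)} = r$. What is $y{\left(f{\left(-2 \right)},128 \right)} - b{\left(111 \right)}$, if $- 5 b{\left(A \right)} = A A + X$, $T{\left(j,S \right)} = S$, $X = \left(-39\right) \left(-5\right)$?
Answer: $\frac{13791}{5} \approx 2758.2$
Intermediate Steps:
$X = 195$
$y{\left(C,v \right)} = 3 + 2 C + 2 v$ ($y{\left(C,v \right)} = \left(C + v\right) 2 + 3 = \left(2 C + 2 v\right) + 3 = 3 + 2 C + 2 v$)
$b{\left(A \right)} = -39 - \frac{A^{2}}{5}$ ($b{\left(A \right)} = - \frac{A A + 195}{5} = - \frac{A^{2} + 195}{5} = - \frac{195 + A^{2}}{5} = -39 - \frac{A^{2}}{5}$)
$y{\left(f{\left(-2 \right)},128 \right)} - b{\left(111 \right)} = \left(3 + 2 \left(-2\right) + 2 \cdot 128\right) - \left(-39 - \frac{111^{2}}{5}\right) = \left(3 - 4 + 256\right) - \left(-39 - \frac{12321}{5}\right) = 255 - \left(-39 - \frac{12321}{5}\right) = 255 - - \frac{12516}{5} = 255 + \frac{12516}{5} = \frac{13791}{5}$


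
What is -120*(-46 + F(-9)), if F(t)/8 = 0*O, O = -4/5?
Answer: 5520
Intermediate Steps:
O = -⅘ (O = -4*⅕ = -⅘ ≈ -0.80000)
F(t) = 0 (F(t) = 8*(0*(-⅘)) = 8*0 = 0)
-120*(-46 + F(-9)) = -120*(-46 + 0) = -120*(-46) = 5520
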